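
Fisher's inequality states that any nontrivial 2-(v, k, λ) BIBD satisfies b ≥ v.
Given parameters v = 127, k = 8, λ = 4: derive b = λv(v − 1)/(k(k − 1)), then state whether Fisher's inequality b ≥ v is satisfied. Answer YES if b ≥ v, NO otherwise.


r = λ(v − 1)/(k − 1) = 4·126/7 = 72.
b = vr/k = 127·72/8 = 1143.
Fisher's inequality: b ≥ v ⇔ 1143 ≥ 127? YES.

YES


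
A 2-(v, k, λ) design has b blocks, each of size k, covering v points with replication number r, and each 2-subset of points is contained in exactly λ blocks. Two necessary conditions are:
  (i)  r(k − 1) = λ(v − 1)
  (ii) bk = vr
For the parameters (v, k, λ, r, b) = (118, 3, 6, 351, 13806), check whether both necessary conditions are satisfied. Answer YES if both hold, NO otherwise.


Condition (i): r(k − 1) = 351·2 = 702; λ(v − 1) = 6·117 = 702. Match? YES.
Condition (ii): bk = 13806·3 = 41418; vr = 118·351 = 41418. Match? YES.
Both conditions hold? YES.

YES


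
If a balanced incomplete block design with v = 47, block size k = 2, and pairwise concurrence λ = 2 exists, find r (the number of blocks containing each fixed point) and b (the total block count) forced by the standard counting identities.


Any 2-(v, k, λ) BIBD satisfies two necessary conditions:
  (i)  Each point sits in r blocks, and counting incidences through any fixed point gives r(k − 1) = λ(v − 1), so r = λ(v − 1)/(k − 1).
  (ii) Total incidences bk = vr, so b = vr/k.
Step 1: r = λ(v − 1)/(k − 1) = 2·(47 − 1)/(2 − 1) = 2·46/1 = 92/1 = 92.
Step 2: b = vr/k = 47·92/2 = 4324/2 = 2162.
Check integrality: r = 92 ∈ Z ✓, b = 2162 ∈ Z ✓.
(These identities are necessary conditions: they determine r and b for any design with these parameters, but do not by themselves prove that one exists.)

r = 92, b = 2162.


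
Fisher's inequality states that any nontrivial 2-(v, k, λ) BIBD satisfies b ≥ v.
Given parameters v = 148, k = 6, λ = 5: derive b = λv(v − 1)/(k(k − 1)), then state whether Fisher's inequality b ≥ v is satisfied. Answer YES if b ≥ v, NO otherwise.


r = λ(v − 1)/(k − 1) = 5·147/5 = 147.
b = vr/k = 148·147/6 = 3626.
Fisher's inequality: b ≥ v ⇔ 3626 ≥ 148? YES.

YES


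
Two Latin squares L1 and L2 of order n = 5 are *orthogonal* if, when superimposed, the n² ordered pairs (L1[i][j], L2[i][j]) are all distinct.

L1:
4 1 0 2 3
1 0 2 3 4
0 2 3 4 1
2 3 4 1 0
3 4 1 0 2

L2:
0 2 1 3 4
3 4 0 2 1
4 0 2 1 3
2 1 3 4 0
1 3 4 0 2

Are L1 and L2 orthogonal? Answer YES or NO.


Form the n² = 25 superimposed pairs (L1[i][j], L2[i][j]), row by row (rows and columns indexed from 0):
row 0: (4,0) (1,2) (0,1) (2,3) (3,4)
row 1: (1,3) (0,4) (2,0) (3,2) (4,1)
row 2: (0,4) (2,0) (3,2) (4,1) (1,3)
row 3: (2,2) (3,1) (4,3) (1,4) (0,0)
row 4: (3,1) (4,3) (1,4) (0,0) (2,2)
Orthogonality requires all 25 pairs distinct.
But the pair (0,4) repeats: cell (1,1) has L1 = 0, L2 = 4, and cell (2,0) has L1 = 0, L2 = 4.
A repeated pair means some other pair never occurs (only 15 distinct pairs out of 25), so the squares are not orthogonal.
Conclusion: NO.

NO


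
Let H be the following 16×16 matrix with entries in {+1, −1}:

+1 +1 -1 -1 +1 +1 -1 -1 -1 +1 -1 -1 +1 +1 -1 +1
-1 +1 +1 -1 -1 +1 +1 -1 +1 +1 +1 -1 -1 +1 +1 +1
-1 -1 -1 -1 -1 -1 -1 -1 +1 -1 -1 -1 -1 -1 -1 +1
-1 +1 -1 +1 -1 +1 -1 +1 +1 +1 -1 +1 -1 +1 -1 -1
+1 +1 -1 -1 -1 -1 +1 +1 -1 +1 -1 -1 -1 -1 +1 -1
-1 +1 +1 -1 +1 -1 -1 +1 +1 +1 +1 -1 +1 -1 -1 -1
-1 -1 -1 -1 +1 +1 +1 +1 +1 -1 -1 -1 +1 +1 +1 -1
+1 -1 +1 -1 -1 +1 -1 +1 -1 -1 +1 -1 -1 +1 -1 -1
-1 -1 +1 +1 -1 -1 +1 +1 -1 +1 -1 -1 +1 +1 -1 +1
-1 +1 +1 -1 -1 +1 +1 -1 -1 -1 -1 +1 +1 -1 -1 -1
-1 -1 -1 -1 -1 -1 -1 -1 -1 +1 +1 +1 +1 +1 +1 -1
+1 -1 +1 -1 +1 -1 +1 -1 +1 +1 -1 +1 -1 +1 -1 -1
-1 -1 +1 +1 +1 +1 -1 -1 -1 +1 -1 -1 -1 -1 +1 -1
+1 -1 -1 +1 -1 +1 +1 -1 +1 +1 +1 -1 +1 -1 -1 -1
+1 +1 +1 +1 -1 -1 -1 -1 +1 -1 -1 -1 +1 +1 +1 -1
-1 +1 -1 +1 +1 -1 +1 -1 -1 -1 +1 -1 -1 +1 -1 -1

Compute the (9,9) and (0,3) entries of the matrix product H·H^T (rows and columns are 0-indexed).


Row 0 of H: [1, 1, -1, -1, 1, 1, -1, -1, -1, 1, -1, -1, 1, 1, -1, 1].
Row 3 of H: [-1, 1, -1, 1, -1, 1, -1, 1, 1, 1, -1, 1, -1, 1, -1, -1].
Row 9 of H: [-1, 1, 1, -1, -1, 1, 1, -1, -1, -1, -1, 1, 1, -1, -1, -1].
(H·H^T)[9][9] = Σ_j H[9][j]·H[9][j] = (-1)² + (1)² + (1)² + (-1)² + (-1)² + (1)² + (1)² + (-1)² + (-1)² + (-1)² + (-1)² + (1)² + (1)² + (-1)² + (-1)² + (-1)² = 1 + 1 + 1 + 1 + 1 + 1 + 1 + 1 + 1 + 1 + 1 + 1 + 1 + 1 + 1 + 1 = 16.
(H·H^T)[0][3] = Σ_j H[0][j]·H[3][j] = (1)·(-1) + (1)·(1) + (-1)·(-1) + (-1)·(1) + (1)·(-1) + (1)·(1) + (-1)·(-1) + (-1)·(1) + (-1)·(1) + (1)·(1) + (-1)·(-1) + (-1)·(1) + (1)·(-1) + (1)·(1) + (-1)·(-1) + (1)·(-1) = -1 + 1 + 1 + -1 + -1 + 1 + 1 + -1 + -1 + 1 + 1 + -1 + -1 + 1 + 1 + -1 = 0.
So rows 0 and 3 are orthogonal; the diagonal entry equals n = 16.

(9,9) entry = 16; (0,3) entry = 0.


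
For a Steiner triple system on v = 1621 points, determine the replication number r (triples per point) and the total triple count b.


An STS(v) is a 2-(v, 3, 1) BIBD: block size k = 3, λ = 1.
Replication: r(k − 1) = λ(v − 1) ⇒ r·2 = 1621 − 1 = 1620 ⇒ r = 810.
Block count: bk = vr ⇒ b·3 = 1621·810 = 1313010 ⇒ b = 437670.

r = 810, b = 437670.


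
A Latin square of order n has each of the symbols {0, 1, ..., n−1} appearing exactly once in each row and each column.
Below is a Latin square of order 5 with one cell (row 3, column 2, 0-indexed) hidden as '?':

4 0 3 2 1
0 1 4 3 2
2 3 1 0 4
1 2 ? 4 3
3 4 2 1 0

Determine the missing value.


Row 3 contains symbols [1, 2, 3, 4] — missing [0].
Column 2 contains symbols [1, 2, 3, 4] — missing [0].
The missing symbol must appear in both missing sets; intersection = [0].
Therefore the hidden value is 0.

Missing value = 0.


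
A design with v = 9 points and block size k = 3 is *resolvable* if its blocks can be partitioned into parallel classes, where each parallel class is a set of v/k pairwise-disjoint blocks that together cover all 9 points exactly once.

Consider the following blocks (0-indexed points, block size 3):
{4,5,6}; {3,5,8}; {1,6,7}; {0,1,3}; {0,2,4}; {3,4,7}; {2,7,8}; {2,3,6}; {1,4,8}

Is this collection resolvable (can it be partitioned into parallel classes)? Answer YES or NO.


v = 9, block size k = 3, number of blocks = 9.
For resolvability, blocks must partition into parallel classes of size v/k = 3.
Total blocks must therefore be a multiple of 3: 9 = 3·3 + 0 ⇒ divisible ✓.
Consider block {3,4,7}. It intersects every other block in the collection, so no parallel class of size 3 can contain it.
Since every block must belong to some parallel class in a resolution, the collection cannot be partitioned into parallel classes.
Resolvable? NO.

NO


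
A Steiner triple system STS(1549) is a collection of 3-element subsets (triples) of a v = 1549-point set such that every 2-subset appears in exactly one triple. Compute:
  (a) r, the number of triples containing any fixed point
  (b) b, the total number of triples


An STS(v) is a 2-(v, 3, 1) BIBD: block size k = 3, λ = 1.
Replication: r(k − 1) = λ(v − 1) ⇒ r·2 = 1549 − 1 = 1548 ⇒ r = 774.
Block count: b = v(v − 1)/6 = 1549·1548/6 = 2397852/6 = 399642.

r = 774, b = 399642.


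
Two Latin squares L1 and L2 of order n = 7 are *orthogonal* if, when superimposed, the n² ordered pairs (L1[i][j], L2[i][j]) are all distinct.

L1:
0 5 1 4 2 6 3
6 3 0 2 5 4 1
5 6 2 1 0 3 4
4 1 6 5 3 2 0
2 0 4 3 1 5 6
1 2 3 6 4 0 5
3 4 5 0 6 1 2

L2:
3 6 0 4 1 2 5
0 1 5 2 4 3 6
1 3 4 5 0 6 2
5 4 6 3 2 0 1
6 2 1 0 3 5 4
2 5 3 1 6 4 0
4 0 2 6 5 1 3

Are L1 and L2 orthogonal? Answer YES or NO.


Form the n² = 49 superimposed pairs (L1[i][j], L2[i][j]), row by row (rows and columns indexed from 0):
row 0: (0,3) (5,6) (1,0) (4,4) (2,1) (6,2) (3,5)
row 1: (6,0) (3,1) (0,5) (2,2) (5,4) (4,3) (1,6)
row 2: (5,1) (6,3) (2,4) (1,5) (0,0) (3,6) (4,2)
row 3: (4,5) (1,4) (6,6) (5,3) (3,2) (2,0) (0,1)
row 4: (2,6) (0,2) (4,1) (3,0) (1,3) (5,5) (6,4)
row 5: (1,2) (2,5) (3,3) (6,1) (4,6) (0,4) (5,0)
row 6: (3,4) (4,0) (5,2) (0,6) (6,5) (1,1) (2,3)
Orthogonality requires all 49 pairs distinct.
Check by first coordinate: for each symbol s of L1, list the L2 entries in the n cells where L1 = s; they must all differ.
  L1 = 0: L2 entries (in reading order) 3, 5, 0, 1, 2, 4, 6 — all 7 distinct ✓
  L1 = 1: L2 entries (in reading order) 0, 6, 5, 4, 3, 2, 1 — all 7 distinct ✓
  L1 = 2: L2 entries (in reading order) 1, 2, 4, 0, 6, 5, 3 — all 7 distinct ✓
  L1 = 3: L2 entries (in reading order) 5, 1, 6, 2, 0, 3, 4 — all 7 distinct ✓
  L1 = 4: L2 entries (in reading order) 4, 3, 2, 5, 1, 6, 0 — all 7 distinct ✓
  L1 = 5: L2 entries (in reading order) 6, 4, 1, 3, 5, 0, 2 — all 7 distinct ✓
  L1 = 6: L2 entries (in reading order) 2, 0, 3, 6, 4, 1, 5 — all 7 distinct ✓
Every symbol of L1 meets every symbol of L2 exactly once, so all 49 pairs are distinct (49 of 49).
Conclusion: YES.

YES


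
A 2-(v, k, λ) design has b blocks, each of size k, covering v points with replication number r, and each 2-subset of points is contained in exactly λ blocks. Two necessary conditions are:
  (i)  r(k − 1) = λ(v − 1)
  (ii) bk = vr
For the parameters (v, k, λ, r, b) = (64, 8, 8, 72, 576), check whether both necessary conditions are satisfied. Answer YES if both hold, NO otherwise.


Condition (i): r(k − 1) = 72·7 = 504; λ(v − 1) = 8·63 = 504. Match? YES.
Condition (ii): bk = 576·8 = 4608; vr = 64·72 = 4608. Match? YES.
Both conditions hold? YES.

YES


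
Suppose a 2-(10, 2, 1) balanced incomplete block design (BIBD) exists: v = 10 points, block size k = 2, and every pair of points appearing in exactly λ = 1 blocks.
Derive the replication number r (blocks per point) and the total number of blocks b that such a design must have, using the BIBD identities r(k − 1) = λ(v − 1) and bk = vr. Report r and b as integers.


Any 2-(v, k, λ) BIBD satisfies two necessary conditions:
  (i)  Each point sits in r blocks, and counting incidences through any fixed point gives r(k − 1) = λ(v − 1), so r = λ(v − 1)/(k − 1).
  (ii) Total incidences bk = vr, so b = vr/k.
Step 1: r = λ(v − 1)/(k − 1) = 1·(10 − 1)/(2 − 1) = 1·9/1 = 9/1 = 9.
Step 2: b = vr/k = 10·9/2 = 90/2 = 45.
Check integrality: r = 9 ∈ Z ✓, b = 45 ∈ Z ✓.
(These identities are necessary conditions: they determine r and b for any design with these parameters, but do not by themselves prove that one exists.)

r = 9, b = 45.


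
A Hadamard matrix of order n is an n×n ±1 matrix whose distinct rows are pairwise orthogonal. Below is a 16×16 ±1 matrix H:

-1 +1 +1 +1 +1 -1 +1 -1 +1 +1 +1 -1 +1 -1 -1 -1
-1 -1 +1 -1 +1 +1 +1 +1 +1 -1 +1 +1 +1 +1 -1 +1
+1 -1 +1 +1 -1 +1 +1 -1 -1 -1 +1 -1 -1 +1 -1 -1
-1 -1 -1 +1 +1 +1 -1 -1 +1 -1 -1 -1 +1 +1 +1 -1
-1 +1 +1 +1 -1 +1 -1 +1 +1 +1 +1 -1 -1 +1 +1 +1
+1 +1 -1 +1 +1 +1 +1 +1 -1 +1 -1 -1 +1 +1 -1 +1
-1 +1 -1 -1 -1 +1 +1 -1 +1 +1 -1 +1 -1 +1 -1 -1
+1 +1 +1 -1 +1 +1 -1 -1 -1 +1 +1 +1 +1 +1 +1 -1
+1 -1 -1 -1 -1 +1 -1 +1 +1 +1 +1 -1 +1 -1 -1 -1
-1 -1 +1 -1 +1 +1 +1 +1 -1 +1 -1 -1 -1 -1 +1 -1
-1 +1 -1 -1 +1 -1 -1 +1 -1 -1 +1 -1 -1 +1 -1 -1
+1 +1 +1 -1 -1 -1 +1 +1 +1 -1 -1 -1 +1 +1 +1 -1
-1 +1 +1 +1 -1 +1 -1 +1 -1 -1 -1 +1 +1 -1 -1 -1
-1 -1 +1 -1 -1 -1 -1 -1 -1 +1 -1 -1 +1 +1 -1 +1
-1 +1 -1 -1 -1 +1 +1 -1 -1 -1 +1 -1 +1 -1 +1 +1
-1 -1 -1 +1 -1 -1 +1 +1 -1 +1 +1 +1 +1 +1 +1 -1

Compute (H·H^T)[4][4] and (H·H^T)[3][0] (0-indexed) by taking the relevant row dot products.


Row 0 of H: [-1, 1, 1, 1, 1, -1, 1, -1, 1, 1, 1, -1, 1, -1, -1, -1].
Row 3 of H: [-1, -1, -1, 1, 1, 1, -1, -1, 1, -1, -1, -1, 1, 1, 1, -1].
Row 4 of H: [-1, 1, 1, 1, -1, 1, -1, 1, 1, 1, 1, -1, -1, 1, 1, 1].
(H·H^T)[4][4] = Σ_j H[4][j]·H[4][j] = (-1)² + (1)² + (1)² + (1)² + (-1)² + (1)² + (-1)² + (1)² + (1)² + (1)² + (1)² + (-1)² + (-1)² + (1)² + (1)² + (1)² = 1 + 1 + 1 + 1 + 1 + 1 + 1 + 1 + 1 + 1 + 1 + 1 + 1 + 1 + 1 + 1 = 16.
(H·H^T)[3][0] = Σ_j H[3][j]·H[0][j] = (-1)·(-1) + (-1)·(1) + (-1)·(1) + (1)·(1) + (1)·(1) + (1)·(-1) + (-1)·(1) + (-1)·(-1) + (1)·(1) + (-1)·(1) + (-1)·(1) + (-1)·(-1) + (1)·(1) + (1)·(-1) + (1)·(-1) + (-1)·(-1) = 1 + -1 + -1 + 1 + 1 + -1 + -1 + 1 + 1 + -1 + -1 + 1 + 1 + -1 + -1 + 1 = 0.
So rows 3 and 0 are orthogonal; the diagonal entry equals n = 16.

(4,4) entry = 16; (3,0) entry = 0.


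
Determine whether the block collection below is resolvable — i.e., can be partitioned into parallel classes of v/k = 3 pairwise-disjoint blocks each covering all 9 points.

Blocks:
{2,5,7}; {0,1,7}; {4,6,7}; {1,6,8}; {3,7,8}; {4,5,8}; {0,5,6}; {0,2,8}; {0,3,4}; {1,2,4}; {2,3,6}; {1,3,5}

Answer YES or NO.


v = 9, block size k = 3, number of blocks = 12.
For resolvability, blocks must partition into parallel classes of size v/k = 3.
Total blocks must therefore be a multiple of 3: 12 = 3·4 + 0 ⇒ divisible ✓.
Greedy packing gives 4 candidate class(es). Each should be a full parallel class (size 3, covers all 9 points).
  Class 1 (3 blocks): {2,5,7}; {1,6,8}; {0,3,4}. Points covered: [0, 1, 2, 3, 4, 5, 6, 7, 8].
  Class 2 (3 blocks): {0,1,7}; {4,5,8}; {2,3,6}. Points covered: [0, 1, 2, 3, 4, 5, 6, 7, 8].
  Class 3 (3 blocks): {4,6,7}; {0,2,8}; {1,3,5}. Points covered: [0, 1, 2, 3, 4, 5, 6, 7, 8].
  Class 4 (3 blocks): {3,7,8}; {0,5,6}; {1,2,4}. Points covered: [0, 1, 2, 3, 4, 5, 6, 7, 8].
All classes full (size 3)? YES. All classes cover every point? YES.
Resolvable? YES.

YES


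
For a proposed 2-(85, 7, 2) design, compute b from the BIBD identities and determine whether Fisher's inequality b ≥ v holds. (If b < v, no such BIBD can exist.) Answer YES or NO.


r = λ(v − 1)/(k − 1) = 2·84/6 = 28.
b = vr/k = 85·28/7 = 340.
Fisher's inequality: b ≥ v ⇔ 340 ≥ 85? YES.

YES


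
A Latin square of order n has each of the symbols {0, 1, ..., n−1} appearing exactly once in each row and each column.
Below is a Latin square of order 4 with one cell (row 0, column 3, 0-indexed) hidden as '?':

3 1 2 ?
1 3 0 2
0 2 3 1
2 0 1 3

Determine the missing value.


Row 0 contains symbols [1, 2, 3] — missing [0].
Column 3 contains symbols [1, 2, 3] — missing [0].
The missing symbol must appear in both missing sets; intersection = [0].
Therefore the hidden value is 0.

Missing value = 0.


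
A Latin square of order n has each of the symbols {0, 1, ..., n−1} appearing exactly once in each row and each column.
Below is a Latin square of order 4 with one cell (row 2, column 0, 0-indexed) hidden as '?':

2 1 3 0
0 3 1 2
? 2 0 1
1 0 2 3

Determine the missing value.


Row 2 contains symbols [0, 1, 2] — missing [3].
Column 0 contains symbols [0, 1, 2] — missing [3].
The missing symbol must appear in both missing sets; intersection = [3].
Therefore the hidden value is 3.

Missing value = 3.


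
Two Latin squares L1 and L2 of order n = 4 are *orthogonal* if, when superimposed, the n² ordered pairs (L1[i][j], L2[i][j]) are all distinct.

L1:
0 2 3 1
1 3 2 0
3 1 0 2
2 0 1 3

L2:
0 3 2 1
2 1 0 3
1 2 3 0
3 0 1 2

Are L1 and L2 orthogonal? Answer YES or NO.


Form the n² = 16 superimposed pairs (L1[i][j], L2[i][j]), row by row (rows and columns indexed from 0):
row 0: (0,0) (2,3) (3,2) (1,1)
row 1: (1,2) (3,1) (2,0) (0,3)
row 2: (3,1) (1,2) (0,3) (2,0)
row 3: (2,3) (0,0) (1,1) (3,2)
Orthogonality requires all 16 pairs distinct.
But the pair (3,1) repeats: cell (1,1) has L1 = 3, L2 = 1, and cell (2,0) has L1 = 3, L2 = 1.
A repeated pair means some other pair never occurs (only 8 distinct pairs out of 16), so the squares are not orthogonal.
Conclusion: NO.

NO


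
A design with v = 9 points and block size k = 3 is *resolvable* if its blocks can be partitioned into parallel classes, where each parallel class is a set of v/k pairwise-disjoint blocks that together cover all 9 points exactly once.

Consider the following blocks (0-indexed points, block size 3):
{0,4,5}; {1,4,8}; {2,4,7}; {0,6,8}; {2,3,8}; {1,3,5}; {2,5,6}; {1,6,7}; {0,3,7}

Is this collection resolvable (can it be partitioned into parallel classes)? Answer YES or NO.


v = 9, block size k = 3, number of blocks = 9.
For resolvability, blocks must partition into parallel classes of size v/k = 3.
Total blocks must therefore be a multiple of 3: 9 = 3·3 + 0 ⇒ divisible ✓.
Greedy packing gives 3 candidate class(es). Each should be a full parallel class (size 3, covers all 9 points).
  Class 1 (3 blocks): {0,4,5}; {2,3,8}; {1,6,7}. Points covered: [0, 1, 2, 3, 4, 5, 6, 7, 8].
  Class 2 (3 blocks): {1,4,8}; {2,5,6}; {0,3,7}. Points covered: [0, 1, 2, 3, 4, 5, 6, 7, 8].
  Class 3 (3 blocks): {2,4,7}; {0,6,8}; {1,3,5}. Points covered: [0, 1, 2, 3, 4, 5, 6, 7, 8].
All classes full (size 3)? YES. All classes cover every point? YES.
Resolvable? YES.

YES


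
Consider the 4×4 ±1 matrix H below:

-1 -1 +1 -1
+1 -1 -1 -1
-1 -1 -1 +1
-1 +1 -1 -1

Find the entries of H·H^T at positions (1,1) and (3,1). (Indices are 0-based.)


Row 1 of H: [1, -1, -1, -1].
Row 3 of H: [-1, 1, -1, -1].
(H·H^T)[1][1] = Σ_j H[1][j]·H[1][j] = (1)² + (-1)² + (-1)² + (-1)² = 1 + 1 + 1 + 1 = 4.
(H·H^T)[3][1] = Σ_j H[3][j]·H[1][j] = (-1)·(1) + (1)·(-1) + (-1)·(-1) + (-1)·(-1) = -1 + -1 + 1 + 1 = 0.
So rows 3 and 1 are orthogonal; the diagonal entry equals n = 4.

(1,1) entry = 4; (3,1) entry = 0.


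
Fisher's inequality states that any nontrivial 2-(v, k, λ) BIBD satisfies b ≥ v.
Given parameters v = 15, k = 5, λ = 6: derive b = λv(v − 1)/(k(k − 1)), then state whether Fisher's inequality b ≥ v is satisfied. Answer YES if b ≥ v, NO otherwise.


b = λv(v − 1)/(k(k − 1)) = 6·15·14/(5·4) = 1260/20 = 63.
Compare with v = 15: b ≥ v, so Fisher's inequality holds.

YES


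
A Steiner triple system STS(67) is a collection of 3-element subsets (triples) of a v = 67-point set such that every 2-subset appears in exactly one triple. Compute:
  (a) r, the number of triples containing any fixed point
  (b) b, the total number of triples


An STS(v) is a 2-(v, 3, 1) BIBD: block size k = 3, λ = 1.
Replication: r(k − 1) = λ(v − 1) ⇒ r·2 = 67 − 1 = 66 ⇒ r = 33.
Block count: b = v(v − 1)/6 = 67·66/6 = 4422/6 = 737.

r = 33, b = 737.


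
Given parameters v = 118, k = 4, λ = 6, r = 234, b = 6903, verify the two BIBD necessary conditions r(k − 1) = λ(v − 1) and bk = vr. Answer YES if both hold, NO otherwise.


Condition (i): r(k − 1) = 234·3 = 702; λ(v − 1) = 6·117 = 702. Match? YES.
Condition (ii): bk = 6903·4 = 27612; vr = 118·234 = 27612. Match? YES.
Both conditions hold? YES.

YES


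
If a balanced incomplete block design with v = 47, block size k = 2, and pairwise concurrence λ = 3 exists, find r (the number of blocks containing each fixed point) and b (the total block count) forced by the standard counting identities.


Any 2-(v, k, λ) BIBD satisfies two necessary conditions:
  (i)  Each point sits in r blocks, and counting incidences through any fixed point gives r(k − 1) = λ(v − 1), so r = λ(v − 1)/(k − 1).
  (ii) Total incidences bk = vr, so b = vr/k.
Step 1: r = λ(v − 1)/(k − 1) = 3·(47 − 1)/(2 − 1) = 3·46/1 = 138/1 = 138.
Step 2: b = vr/k = 47·138/2 = 6486/2 = 3243.
Check integrality: r = 138 ∈ Z ✓, b = 3243 ∈ Z ✓.
(These identities are necessary conditions: they determine r and b for any design with these parameters, but do not by themselves prove that one exists.)

r = 138, b = 3243.


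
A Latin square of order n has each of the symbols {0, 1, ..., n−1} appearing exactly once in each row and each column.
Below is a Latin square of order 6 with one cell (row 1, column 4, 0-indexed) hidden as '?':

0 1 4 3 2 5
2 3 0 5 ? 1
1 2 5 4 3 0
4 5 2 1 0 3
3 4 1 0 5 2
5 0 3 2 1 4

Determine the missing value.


Row 1 contains symbols [0, 1, 2, 3, 5] — missing [4].
Column 4 contains symbols [0, 1, 2, 3, 5] — missing [4].
The missing symbol must appear in both missing sets; intersection = [4].
Therefore the hidden value is 4.

Missing value = 4.


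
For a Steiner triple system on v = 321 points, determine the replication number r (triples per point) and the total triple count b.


An STS(v) is a 2-(v, 3, 1) BIBD: block size k = 3, λ = 1.
Replication: r(k − 1) = λ(v − 1) ⇒ r·2 = 321 − 1 = 320 ⇒ r = 160.
Block count: b = v(v − 1)/6 = 321·320/6 = 102720/6 = 17120.
(Check via bk = vr: 17120·3 = 51360 = 321·160 = 51360 ✓.)

r = 160, b = 17120.


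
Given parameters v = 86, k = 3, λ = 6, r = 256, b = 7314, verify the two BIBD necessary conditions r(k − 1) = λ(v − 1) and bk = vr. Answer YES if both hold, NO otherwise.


Condition (i): r(k − 1) = 256·2 = 512; λ(v − 1) = 6·85 = 510. Match? NO.
Condition (ii): bk = 7314·3 = 21942; vr = 86·256 = 22016. Match? NO.
Both conditions hold? NO.

NO


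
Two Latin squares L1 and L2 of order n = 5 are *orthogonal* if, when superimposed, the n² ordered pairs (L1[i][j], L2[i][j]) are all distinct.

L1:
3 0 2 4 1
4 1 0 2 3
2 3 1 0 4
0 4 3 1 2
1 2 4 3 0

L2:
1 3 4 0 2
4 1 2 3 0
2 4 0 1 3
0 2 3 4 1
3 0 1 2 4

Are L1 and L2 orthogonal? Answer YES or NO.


Form the n² = 25 superimposed pairs (L1[i][j], L2[i][j]), row by row (rows and columns indexed from 0):
row 0: (3,1) (0,3) (2,4) (4,0) (1,2)
row 1: (4,4) (1,1) (0,2) (2,3) (3,0)
row 2: (2,2) (3,4) (1,0) (0,1) (4,3)
row 3: (0,0) (4,2) (3,3) (1,4) (2,1)
row 4: (1,3) (2,0) (4,1) (3,2) (0,4)
Orthogonality requires all 25 pairs distinct.
Check by first coordinate: for each symbol s of L1, list the L2 entries in the n cells where L1 = s; they must all differ.
  L1 = 0: L2 entries (in reading order) 3, 2, 1, 0, 4 — all 5 distinct ✓
  L1 = 1: L2 entries (in reading order) 2, 1, 0, 4, 3 — all 5 distinct ✓
  L1 = 2: L2 entries (in reading order) 4, 3, 2, 1, 0 — all 5 distinct ✓
  L1 = 3: L2 entries (in reading order) 1, 0, 4, 3, 2 — all 5 distinct ✓
  L1 = 4: L2 entries (in reading order) 0, 4, 3, 2, 1 — all 5 distinct ✓
Every symbol of L1 meets every symbol of L2 exactly once, so all 25 pairs are distinct (25 of 25).
Conclusion: YES.

YES


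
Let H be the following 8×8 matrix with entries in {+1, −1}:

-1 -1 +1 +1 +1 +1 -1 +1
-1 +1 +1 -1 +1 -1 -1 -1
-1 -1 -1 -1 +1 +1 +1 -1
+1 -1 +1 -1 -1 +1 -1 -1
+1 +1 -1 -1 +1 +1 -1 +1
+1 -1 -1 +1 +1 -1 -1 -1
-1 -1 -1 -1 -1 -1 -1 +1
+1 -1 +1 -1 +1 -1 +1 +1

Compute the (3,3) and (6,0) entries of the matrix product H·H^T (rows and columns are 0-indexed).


Row 0 of H: [-1, -1, 1, 1, 1, 1, -1, 1].
Row 3 of H: [1, -1, 1, -1, -1, 1, -1, -1].
Row 6 of H: [-1, -1, -1, -1, -1, -1, -1, 1].
(H·H^T)[3][3] = Σ_j H[3][j]·H[3][j] = (1)² + (-1)² + (1)² + (-1)² + (-1)² + (1)² + (-1)² + (-1)² = 1 + 1 + 1 + 1 + 1 + 1 + 1 + 1 = 8.
(H·H^T)[6][0] = Σ_j H[6][j]·H[0][j] = (-1)·(-1) + (-1)·(-1) + (-1)·(1) + (-1)·(1) + (-1)·(1) + (-1)·(1) + (-1)·(-1) + (1)·(1) = 1 + 1 + -1 + -1 + -1 + -1 + 1 + 1 = 0.
So rows 6 and 0 are orthogonal; the diagonal entry equals n = 8.

(3,3) entry = 8; (6,0) entry = 0.


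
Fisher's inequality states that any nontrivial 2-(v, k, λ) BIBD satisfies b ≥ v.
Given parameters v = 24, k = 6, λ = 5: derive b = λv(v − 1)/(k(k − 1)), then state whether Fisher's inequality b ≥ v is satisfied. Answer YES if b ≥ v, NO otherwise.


b = λv(v − 1)/(k(k − 1)) = 5·24·23/(6·5) = 2760/30 = 92.
Compare with v = 24: b ≥ v, so Fisher's inequality holds.

YES


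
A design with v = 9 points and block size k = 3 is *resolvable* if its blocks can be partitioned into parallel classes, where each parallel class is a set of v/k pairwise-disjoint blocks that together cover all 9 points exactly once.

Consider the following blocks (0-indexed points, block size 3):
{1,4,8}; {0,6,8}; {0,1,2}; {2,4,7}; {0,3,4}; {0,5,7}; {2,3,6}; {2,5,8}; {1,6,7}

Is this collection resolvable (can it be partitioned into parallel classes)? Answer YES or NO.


v = 9, block size k = 3, number of blocks = 9.
For resolvability, blocks must partition into parallel classes of size v/k = 3.
Total blocks must therefore be a multiple of 3: 9 = 3·3 + 0 ⇒ divisible ✓.
Consider block {0,6,8}. The only other block(s) in the collection disjoint from it are {2,4,7} — just 1 block(s). Any parallel class containing {0,6,8} would need 2 other blocks each disjoint from it, so no parallel class of size 3 can contain {0,6,8}.
Since every block must belong to some parallel class in a resolution, the collection cannot be partitioned into parallel classes.
Resolvable? NO.

NO


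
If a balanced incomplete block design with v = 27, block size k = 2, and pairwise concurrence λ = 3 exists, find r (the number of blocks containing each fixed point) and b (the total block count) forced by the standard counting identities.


Any 2-(v, k, λ) BIBD satisfies two necessary conditions:
  (i)  Each point sits in r blocks, and counting incidences through any fixed point gives r(k − 1) = λ(v − 1), so r = λ(v − 1)/(k − 1).
  (ii) Total incidences bk = vr, so b = vr/k.
Step 1: r = λ(v − 1)/(k − 1) = 3·(27 − 1)/(2 − 1) = 3·26/1 = 78/1 = 78.
Step 2: b = vr/k = 27·78/2 = 2106/2 = 1053.
Check integrality: r = 78 ∈ Z ✓, b = 1053 ∈ Z ✓.
(These identities are necessary conditions: they determine r and b for any design with these parameters, but do not by themselves prove that one exists.)

r = 78, b = 1053.


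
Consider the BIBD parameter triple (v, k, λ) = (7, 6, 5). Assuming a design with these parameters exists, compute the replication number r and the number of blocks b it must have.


Any 2-(v, k, λ) BIBD satisfies two necessary conditions:
  (i)  Each point sits in r blocks, and counting incidences through any fixed point gives r(k − 1) = λ(v − 1), so r = λ(v − 1)/(k − 1).
  (ii) Total incidences bk = vr, so b = vr/k.
Step 1: r = λ(v − 1)/(k − 1) = 5·(7 − 1)/(6 − 1) = 5·6/5 = 30/5 = 6.
Step 2: b = vr/k = 7·6/6 = 42/6 = 7.
Check integrality: r = 6 ∈ Z ✓, b = 7 ∈ Z ✓.
(These identities are necessary conditions: they determine r and b for any design with these parameters, but do not by themselves prove that one exists.)

r = 6, b = 7.


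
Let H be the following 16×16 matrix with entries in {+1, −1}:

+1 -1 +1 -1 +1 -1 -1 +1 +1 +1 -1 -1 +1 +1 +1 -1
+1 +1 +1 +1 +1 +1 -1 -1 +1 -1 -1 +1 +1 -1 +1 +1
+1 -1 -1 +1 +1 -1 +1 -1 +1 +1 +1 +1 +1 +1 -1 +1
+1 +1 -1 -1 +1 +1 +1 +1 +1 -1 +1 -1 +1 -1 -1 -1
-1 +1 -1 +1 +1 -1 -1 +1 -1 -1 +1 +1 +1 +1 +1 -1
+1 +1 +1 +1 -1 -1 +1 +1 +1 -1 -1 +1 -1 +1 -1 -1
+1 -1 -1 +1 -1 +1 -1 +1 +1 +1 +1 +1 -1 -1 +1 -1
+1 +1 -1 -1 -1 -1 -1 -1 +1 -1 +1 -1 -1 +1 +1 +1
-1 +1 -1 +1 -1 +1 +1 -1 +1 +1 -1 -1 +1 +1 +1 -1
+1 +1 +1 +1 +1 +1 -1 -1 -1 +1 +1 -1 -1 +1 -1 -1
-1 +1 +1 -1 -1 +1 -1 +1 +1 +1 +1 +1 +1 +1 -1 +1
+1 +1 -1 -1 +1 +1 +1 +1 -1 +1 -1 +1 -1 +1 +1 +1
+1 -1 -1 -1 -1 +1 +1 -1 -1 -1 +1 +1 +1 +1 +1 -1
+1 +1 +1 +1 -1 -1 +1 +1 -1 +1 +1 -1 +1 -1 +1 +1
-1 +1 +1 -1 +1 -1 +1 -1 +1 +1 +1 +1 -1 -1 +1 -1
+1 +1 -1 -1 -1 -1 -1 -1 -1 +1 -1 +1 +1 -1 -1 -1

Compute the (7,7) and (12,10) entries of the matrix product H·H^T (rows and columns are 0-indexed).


Row 7 of H: [1, 1, -1, -1, -1, -1, -1, -1, 1, -1, 1, -1, -1, 1, 1, 1].
Row 10 of H: [-1, 1, 1, -1, -1, 1, -1, 1, 1, 1, 1, 1, 1, 1, -1, 1].
Row 12 of H: [1, -1, -1, -1, -1, 1, 1, -1, -1, -1, 1, 1, 1, 1, 1, -1].
(H·H^T)[7][7] = Σ_j H[7][j]·H[7][j] = (1)² + (1)² + (-1)² + (-1)² + (-1)² + (-1)² + (-1)² + (-1)² + (1)² + (-1)² + (1)² + (-1)² + (-1)² + (1)² + (1)² + (1)² = 1 + 1 + 1 + 1 + 1 + 1 + 1 + 1 + 1 + 1 + 1 + 1 + 1 + 1 + 1 + 1 = 16.
(H·H^T)[12][10] = Σ_j H[12][j]·H[10][j] = (1)·(-1) + (-1)·(1) + (-1)·(1) + (-1)·(-1) + (-1)·(-1) + (1)·(1) + (1)·(-1) + (-1)·(1) + (-1)·(1) + (-1)·(1) + (1)·(1) + (1)·(1) + (1)·(1) + (1)·(1) + (1)·(-1) + (-1)·(1) = -1 + -1 + -1 + 1 + 1 + 1 + -1 + -1 + -1 + -1 + 1 + 1 + 1 + 1 + -1 + -1 = -2.
Rows 12 and 10 are not orthogonal (dot product = -2 ≠ 0), so H is not a Hadamard matrix.

(7,7) entry = 16; (12,10) entry = -2.


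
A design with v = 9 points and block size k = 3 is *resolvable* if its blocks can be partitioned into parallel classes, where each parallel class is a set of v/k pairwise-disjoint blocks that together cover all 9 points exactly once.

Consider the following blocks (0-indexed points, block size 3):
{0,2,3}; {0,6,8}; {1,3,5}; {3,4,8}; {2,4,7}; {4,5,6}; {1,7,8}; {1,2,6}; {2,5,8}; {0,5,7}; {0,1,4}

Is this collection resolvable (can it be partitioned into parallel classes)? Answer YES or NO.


v = 9, block size k = 3, number of blocks = 11.
For resolvability, blocks must partition into parallel classes of size v/k = 3.
Total blocks must therefore be a multiple of 3: 11 = 3·3 + 2 ⇒ not divisible ✗.
Resolvable? NO.

NO


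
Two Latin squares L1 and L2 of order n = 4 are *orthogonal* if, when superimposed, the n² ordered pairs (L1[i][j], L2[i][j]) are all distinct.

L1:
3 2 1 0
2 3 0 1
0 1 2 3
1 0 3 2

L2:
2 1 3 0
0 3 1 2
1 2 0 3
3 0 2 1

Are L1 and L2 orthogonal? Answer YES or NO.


Form the n² = 16 superimposed pairs (L1[i][j], L2[i][j]), row by row (rows and columns indexed from 0):
row 0: (3,2) (2,1) (1,3) (0,0)
row 1: (2,0) (3,3) (0,1) (1,2)
row 2: (0,1) (1,2) (2,0) (3,3)
row 3: (1,3) (0,0) (3,2) (2,1)
Orthogonality requires all 16 pairs distinct.
But the pair (0,1) repeats: cell (1,2) has L1 = 0, L2 = 1, and cell (2,0) has L1 = 0, L2 = 1.
A repeated pair means some other pair never occurs (only 8 distinct pairs out of 16), so the squares are not orthogonal.
Conclusion: NO.

NO


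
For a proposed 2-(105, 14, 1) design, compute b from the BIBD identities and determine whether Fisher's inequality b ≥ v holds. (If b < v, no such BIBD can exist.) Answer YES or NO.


r = λ(v − 1)/(k − 1) = 1·104/13 = 8.
b = vr/k = 105·8/14 = 60.
Fisher's inequality: b ≥ v ⇔ 60 ≥ 105? NO.

NO


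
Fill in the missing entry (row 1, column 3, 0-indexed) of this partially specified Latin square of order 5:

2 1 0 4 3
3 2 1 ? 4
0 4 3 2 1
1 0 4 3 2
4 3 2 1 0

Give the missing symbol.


Row 1 contains symbols [1, 2, 3, 4] — missing [0].
Column 3 contains symbols [1, 2, 3, 4] — missing [0].
The missing symbol must appear in both missing sets; intersection = [0].
Therefore the hidden value is 0.

Missing value = 0.


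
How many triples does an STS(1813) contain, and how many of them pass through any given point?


An STS(v) is a 2-(v, 3, 1) BIBD: block size k = 3, λ = 1.
Replication: r(k − 1) = λ(v − 1) ⇒ r·2 = 1813 − 1 = 1812 ⇒ r = 906.
Block count: b = v(v − 1)/6 = 1813·1812/6 = 3285156/6 = 547526.
(Check via bk = vr: 547526·3 = 1642578 = 1813·906 = 1642578 ✓.)

r = 906, b = 547526.


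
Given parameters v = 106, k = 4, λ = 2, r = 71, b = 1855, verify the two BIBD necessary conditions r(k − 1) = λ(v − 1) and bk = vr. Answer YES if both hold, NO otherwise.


Condition (i): r(k − 1) = 71·3 = 213; λ(v − 1) = 2·105 = 210. Match? NO.
Condition (ii): bk = 1855·4 = 7420; vr = 106·71 = 7526. Match? NO.
Both conditions hold? NO.

NO


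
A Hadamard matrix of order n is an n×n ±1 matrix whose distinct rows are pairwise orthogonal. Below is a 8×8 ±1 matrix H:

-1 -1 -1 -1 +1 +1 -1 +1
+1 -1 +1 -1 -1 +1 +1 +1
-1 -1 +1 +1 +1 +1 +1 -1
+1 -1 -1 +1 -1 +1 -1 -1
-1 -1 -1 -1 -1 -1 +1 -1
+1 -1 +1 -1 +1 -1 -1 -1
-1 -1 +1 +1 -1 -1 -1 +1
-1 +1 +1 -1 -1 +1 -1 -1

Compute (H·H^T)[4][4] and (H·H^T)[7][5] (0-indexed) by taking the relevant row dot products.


Row 4 of H: [-1, -1, -1, -1, -1, -1, 1, -1].
Row 5 of H: [1, -1, 1, -1, 1, -1, -1, -1].
Row 7 of H: [-1, 1, 1, -1, -1, 1, -1, -1].
(H·H^T)[4][4] = Σ_j H[4][j]·H[4][j] = (-1)² + (-1)² + (-1)² + (-1)² + (-1)² + (-1)² + (1)² + (-1)² = 1 + 1 + 1 + 1 + 1 + 1 + 1 + 1 = 8.
(H·H^T)[7][5] = Σ_j H[7][j]·H[5][j] = (-1)·(1) + (1)·(-1) + (1)·(1) + (-1)·(-1) + (-1)·(1) + (1)·(-1) + (-1)·(-1) + (-1)·(-1) = -1 + -1 + 1 + 1 + -1 + -1 + 1 + 1 = 0.
So rows 7 and 5 are orthogonal; the diagonal entry equals n = 8.

(4,4) entry = 8; (7,5) entry = 0.


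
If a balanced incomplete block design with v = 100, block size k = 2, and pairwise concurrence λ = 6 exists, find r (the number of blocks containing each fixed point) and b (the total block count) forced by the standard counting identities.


Any 2-(v, k, λ) BIBD satisfies two necessary conditions:
  (i)  Each point sits in r blocks, and counting incidences through any fixed point gives r(k − 1) = λ(v − 1), so r = λ(v − 1)/(k − 1).
  (ii) Total incidences bk = vr, so b = vr/k.
Step 1: r = λ(v − 1)/(k − 1) = 6·(100 − 1)/(2 − 1) = 6·99/1 = 594/1 = 594.
Step 2: b = vr/k = 100·594/2 = 59400/2 = 29700.
Check integrality: r = 594 ∈ Z ✓, b = 29700 ∈ Z ✓.
(These identities are necessary conditions: they determine r and b for any design with these parameters, but do not by themselves prove that one exists.)

r = 594, b = 29700.


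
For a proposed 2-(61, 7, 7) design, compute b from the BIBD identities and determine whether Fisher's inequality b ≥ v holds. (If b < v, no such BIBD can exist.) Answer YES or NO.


b = λv(v − 1)/(k(k − 1)) = 7·61·60/(7·6) = 25620/42 = 610.
Compare with v = 61: b ≥ v, so Fisher's inequality holds.

YES


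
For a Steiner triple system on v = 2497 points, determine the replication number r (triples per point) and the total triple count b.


An STS(v) is a 2-(v, 3, 1) BIBD: block size k = 3, λ = 1.
Replication: r(k − 1) = λ(v − 1) ⇒ r·2 = 2497 − 1 = 2496 ⇒ r = 1248.
Block count: b = v(v − 1)/6 = 2497·2496/6 = 6232512/6 = 1038752.
(Check via bk = vr: 1038752·3 = 3116256 = 2497·1248 = 3116256 ✓.)

r = 1248, b = 1038752.


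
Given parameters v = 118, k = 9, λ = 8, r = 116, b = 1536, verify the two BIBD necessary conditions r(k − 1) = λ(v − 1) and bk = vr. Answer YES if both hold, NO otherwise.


Condition (i): r(k − 1) = 116·8 = 928; λ(v − 1) = 8·117 = 936. Match? NO.
Condition (ii): bk = 1536·9 = 13824; vr = 118·116 = 13688. Match? NO.
Both conditions hold? NO.

NO


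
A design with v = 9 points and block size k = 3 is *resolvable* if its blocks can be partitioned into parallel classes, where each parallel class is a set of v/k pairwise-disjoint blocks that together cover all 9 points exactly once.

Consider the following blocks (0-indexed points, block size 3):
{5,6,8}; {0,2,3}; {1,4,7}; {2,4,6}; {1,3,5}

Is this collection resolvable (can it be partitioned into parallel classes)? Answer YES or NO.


v = 9, block size k = 3, number of blocks = 5.
For resolvability, blocks must partition into parallel classes of size v/k = 3.
Total blocks must therefore be a multiple of 3: 5 = 3·1 + 2 ⇒ not divisible ✗.
Resolvable? NO.

NO


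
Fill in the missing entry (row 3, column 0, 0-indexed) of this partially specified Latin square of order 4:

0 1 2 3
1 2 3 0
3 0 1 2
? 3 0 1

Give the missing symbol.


Row 3 contains symbols [0, 1, 3] — missing [2].
Column 0 contains symbols [0, 1, 3] — missing [2].
The missing symbol must appear in both missing sets; intersection = [2].
Therefore the hidden value is 2.

Missing value = 2.


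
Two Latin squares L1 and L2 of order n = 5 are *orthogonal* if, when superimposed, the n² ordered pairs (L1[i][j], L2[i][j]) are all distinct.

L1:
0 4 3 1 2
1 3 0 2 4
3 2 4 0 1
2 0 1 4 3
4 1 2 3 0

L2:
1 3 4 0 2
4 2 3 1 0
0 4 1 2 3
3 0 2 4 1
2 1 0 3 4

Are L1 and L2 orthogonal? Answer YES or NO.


Form the n² = 25 superimposed pairs (L1[i][j], L2[i][j]), row by row (rows and columns indexed from 0):
row 0: (0,1) (4,3) (3,4) (1,0) (2,2)
row 1: (1,4) (3,2) (0,3) (2,1) (4,0)
row 2: (3,0) (2,4) (4,1) (0,2) (1,3)
row 3: (2,3) (0,0) (1,2) (4,4) (3,1)
row 4: (4,2) (1,1) (2,0) (3,3) (0,4)
Orthogonality requires all 25 pairs distinct.
Check by first coordinate: for each symbol s of L1, list the L2 entries in the n cells where L1 = s; they must all differ.
  L1 = 0: L2 entries (in reading order) 1, 3, 2, 0, 4 — all 5 distinct ✓
  L1 = 1: L2 entries (in reading order) 0, 4, 3, 2, 1 — all 5 distinct ✓
  L1 = 2: L2 entries (in reading order) 2, 1, 4, 3, 0 — all 5 distinct ✓
  L1 = 3: L2 entries (in reading order) 4, 2, 0, 1, 3 — all 5 distinct ✓
  L1 = 4: L2 entries (in reading order) 3, 0, 1, 4, 2 — all 5 distinct ✓
Every symbol of L1 meets every symbol of L2 exactly once, so all 25 pairs are distinct (25 of 25).
Conclusion: YES.

YES


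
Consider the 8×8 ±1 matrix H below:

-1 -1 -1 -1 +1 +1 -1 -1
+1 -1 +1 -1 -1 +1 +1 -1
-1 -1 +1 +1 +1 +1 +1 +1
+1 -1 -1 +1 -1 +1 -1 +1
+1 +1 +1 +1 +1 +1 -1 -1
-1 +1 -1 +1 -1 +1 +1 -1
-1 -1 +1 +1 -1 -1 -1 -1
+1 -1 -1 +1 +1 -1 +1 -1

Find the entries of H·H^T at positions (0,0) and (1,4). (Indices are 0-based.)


Row 0 of H: [-1, -1, -1, -1, 1, 1, -1, -1].
Row 1 of H: [1, -1, 1, -1, -1, 1, 1, -1].
Row 4 of H: [1, 1, 1, 1, 1, 1, -1, -1].
(H·H^T)[0][0] = Σ_j H[0][j]·H[0][j] = (-1)² + (-1)² + (-1)² + (-1)² + (1)² + (1)² + (-1)² + (-1)² = 1 + 1 + 1 + 1 + 1 + 1 + 1 + 1 = 8.
(H·H^T)[1][4] = Σ_j H[1][j]·H[4][j] = (1)·(1) + (-1)·(1) + (1)·(1) + (-1)·(1) + (-1)·(1) + (1)·(1) + (1)·(-1) + (-1)·(-1) = 1 + -1 + 1 + -1 + -1 + 1 + -1 + 1 = 0.
So rows 1 and 4 are orthogonal; the diagonal entry equals n = 8.

(0,0) entry = 8; (1,4) entry = 0.


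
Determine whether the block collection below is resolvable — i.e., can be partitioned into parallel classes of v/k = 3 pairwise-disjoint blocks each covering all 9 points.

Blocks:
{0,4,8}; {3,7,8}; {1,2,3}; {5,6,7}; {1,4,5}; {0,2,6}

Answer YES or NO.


v = 9, block size k = 3, number of blocks = 6.
For resolvability, blocks must partition into parallel classes of size v/k = 3.
Total blocks must therefore be a multiple of 3: 6 = 3·2 + 0 ⇒ divisible ✓.
Greedy packing gives 2 candidate class(es). Each should be a full parallel class (size 3, covers all 9 points).
  Class 1 (3 blocks): {0,4,8}; {1,2,3}; {5,6,7}. Points covered: [0, 1, 2, 3, 4, 5, 6, 7, 8].
  Class 2 (3 blocks): {3,7,8}; {1,4,5}; {0,2,6}. Points covered: [0, 1, 2, 3, 4, 5, 6, 7, 8].
All classes full (size 3)? YES. All classes cover every point? YES.
Resolvable? YES.

YES


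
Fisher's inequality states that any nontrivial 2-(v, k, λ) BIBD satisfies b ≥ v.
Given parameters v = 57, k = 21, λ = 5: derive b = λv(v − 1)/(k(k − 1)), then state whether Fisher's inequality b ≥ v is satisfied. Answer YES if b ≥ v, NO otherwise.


r = λ(v − 1)/(k − 1) = 5·56/20 = 14.
b = vr/k = 57·14/21 = 38.
Fisher's inequality: b ≥ v ⇔ 38 ≥ 57? NO.

NO


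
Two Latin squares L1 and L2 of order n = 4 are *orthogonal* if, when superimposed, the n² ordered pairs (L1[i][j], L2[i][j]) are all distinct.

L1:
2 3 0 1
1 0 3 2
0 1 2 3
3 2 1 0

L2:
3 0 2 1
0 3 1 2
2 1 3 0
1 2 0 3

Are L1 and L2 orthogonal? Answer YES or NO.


Form the n² = 16 superimposed pairs (L1[i][j], L2[i][j]), row by row (rows and columns indexed from 0):
row 0: (2,3) (3,0) (0,2) (1,1)
row 1: (1,0) (0,3) (3,1) (2,2)
row 2: (0,2) (1,1) (2,3) (3,0)
row 3: (3,1) (2,2) (1,0) (0,3)
Orthogonality requires all 16 pairs distinct.
But the pair (0,2) repeats: cell (0,2) has L1 = 0, L2 = 2, and cell (2,0) has L1 = 0, L2 = 2.
A repeated pair means some other pair never occurs (only 8 distinct pairs out of 16), so the squares are not orthogonal.
Conclusion: NO.

NO


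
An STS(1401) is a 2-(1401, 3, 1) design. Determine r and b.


An STS(v) is a 2-(v, 3, 1) BIBD: block size k = 3, λ = 1.
Replication: r(k − 1) = λ(v − 1) ⇒ r·2 = 1401 − 1 = 1400 ⇒ r = 700.
Block count: bk = vr ⇒ b·3 = 1401·700 = 980700 ⇒ b = 326900.

r = 700, b = 326900.


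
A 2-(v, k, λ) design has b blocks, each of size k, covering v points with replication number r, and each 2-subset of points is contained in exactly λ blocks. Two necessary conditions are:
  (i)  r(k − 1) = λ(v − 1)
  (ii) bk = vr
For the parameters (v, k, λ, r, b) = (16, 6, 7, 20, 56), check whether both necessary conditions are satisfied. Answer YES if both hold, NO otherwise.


Condition (i): r(k − 1) = 20·5 = 100; λ(v − 1) = 7·15 = 105. Match? NO.
Condition (ii): bk = 56·6 = 336; vr = 16·20 = 320. Match? NO.
Both conditions hold? NO.

NO


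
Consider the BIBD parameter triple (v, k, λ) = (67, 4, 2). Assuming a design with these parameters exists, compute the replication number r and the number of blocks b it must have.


Any 2-(v, k, λ) BIBD satisfies two necessary conditions:
  (i)  Each point sits in r blocks, and counting incidences through any fixed point gives r(k − 1) = λ(v − 1), so r = λ(v − 1)/(k − 1).
  (ii) Total incidences bk = vr, so b = vr/k.
Step 1: r = λ(v − 1)/(k − 1) = 2·(67 − 1)/(4 − 1) = 2·66/3 = 132/3 = 44.
Step 2: b = vr/k = 67·44/4 = 2948/4 = 737.
Check integrality: r = 44 ∈ Z ✓, b = 737 ∈ Z ✓.
(These identities are necessary conditions: they determine r and b for any design with these parameters, but do not by themselves prove that one exists.)

r = 44, b = 737.
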